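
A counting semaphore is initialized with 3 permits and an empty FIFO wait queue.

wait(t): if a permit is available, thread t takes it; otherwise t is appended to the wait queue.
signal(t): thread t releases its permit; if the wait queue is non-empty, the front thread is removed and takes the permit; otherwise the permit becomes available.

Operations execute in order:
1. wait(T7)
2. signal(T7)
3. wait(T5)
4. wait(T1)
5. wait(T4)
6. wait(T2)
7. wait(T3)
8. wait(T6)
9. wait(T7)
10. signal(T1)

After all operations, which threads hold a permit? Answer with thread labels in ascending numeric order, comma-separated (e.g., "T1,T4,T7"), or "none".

Answer: T2,T4,T5

Derivation:
Step 1: wait(T7) -> count=2 queue=[] holders={T7}
Step 2: signal(T7) -> count=3 queue=[] holders={none}
Step 3: wait(T5) -> count=2 queue=[] holders={T5}
Step 4: wait(T1) -> count=1 queue=[] holders={T1,T5}
Step 5: wait(T4) -> count=0 queue=[] holders={T1,T4,T5}
Step 6: wait(T2) -> count=0 queue=[T2] holders={T1,T4,T5}
Step 7: wait(T3) -> count=0 queue=[T2,T3] holders={T1,T4,T5}
Step 8: wait(T6) -> count=0 queue=[T2,T3,T6] holders={T1,T4,T5}
Step 9: wait(T7) -> count=0 queue=[T2,T3,T6,T7] holders={T1,T4,T5}
Step 10: signal(T1) -> count=0 queue=[T3,T6,T7] holders={T2,T4,T5}
Final holders: T2,T4,T5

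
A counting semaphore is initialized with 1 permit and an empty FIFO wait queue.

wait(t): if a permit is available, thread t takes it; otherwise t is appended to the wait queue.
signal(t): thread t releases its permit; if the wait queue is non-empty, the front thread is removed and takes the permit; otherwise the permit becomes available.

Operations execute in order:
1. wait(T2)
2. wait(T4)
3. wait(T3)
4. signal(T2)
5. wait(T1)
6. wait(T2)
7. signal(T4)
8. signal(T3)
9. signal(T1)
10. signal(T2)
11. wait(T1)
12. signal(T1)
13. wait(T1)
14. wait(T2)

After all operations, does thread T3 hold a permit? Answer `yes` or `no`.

Step 1: wait(T2) -> count=0 queue=[] holders={T2}
Step 2: wait(T4) -> count=0 queue=[T4] holders={T2}
Step 3: wait(T3) -> count=0 queue=[T4,T3] holders={T2}
Step 4: signal(T2) -> count=0 queue=[T3] holders={T4}
Step 5: wait(T1) -> count=0 queue=[T3,T1] holders={T4}
Step 6: wait(T2) -> count=0 queue=[T3,T1,T2] holders={T4}
Step 7: signal(T4) -> count=0 queue=[T1,T2] holders={T3}
Step 8: signal(T3) -> count=0 queue=[T2] holders={T1}
Step 9: signal(T1) -> count=0 queue=[] holders={T2}
Step 10: signal(T2) -> count=1 queue=[] holders={none}
Step 11: wait(T1) -> count=0 queue=[] holders={T1}
Step 12: signal(T1) -> count=1 queue=[] holders={none}
Step 13: wait(T1) -> count=0 queue=[] holders={T1}
Step 14: wait(T2) -> count=0 queue=[T2] holders={T1}
Final holders: {T1} -> T3 not in holders

Answer: no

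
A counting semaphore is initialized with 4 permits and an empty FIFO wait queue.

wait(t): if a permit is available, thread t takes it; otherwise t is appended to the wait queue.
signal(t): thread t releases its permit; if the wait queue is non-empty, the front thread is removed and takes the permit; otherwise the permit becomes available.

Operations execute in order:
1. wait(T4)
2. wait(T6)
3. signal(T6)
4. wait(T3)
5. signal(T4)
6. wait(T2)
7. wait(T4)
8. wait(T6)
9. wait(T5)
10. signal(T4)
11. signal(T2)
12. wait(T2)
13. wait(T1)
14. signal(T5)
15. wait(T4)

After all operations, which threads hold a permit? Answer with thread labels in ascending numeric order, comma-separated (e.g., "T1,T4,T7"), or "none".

Step 1: wait(T4) -> count=3 queue=[] holders={T4}
Step 2: wait(T6) -> count=2 queue=[] holders={T4,T6}
Step 3: signal(T6) -> count=3 queue=[] holders={T4}
Step 4: wait(T3) -> count=2 queue=[] holders={T3,T4}
Step 5: signal(T4) -> count=3 queue=[] holders={T3}
Step 6: wait(T2) -> count=2 queue=[] holders={T2,T3}
Step 7: wait(T4) -> count=1 queue=[] holders={T2,T3,T4}
Step 8: wait(T6) -> count=0 queue=[] holders={T2,T3,T4,T6}
Step 9: wait(T5) -> count=0 queue=[T5] holders={T2,T3,T4,T6}
Step 10: signal(T4) -> count=0 queue=[] holders={T2,T3,T5,T6}
Step 11: signal(T2) -> count=1 queue=[] holders={T3,T5,T6}
Step 12: wait(T2) -> count=0 queue=[] holders={T2,T3,T5,T6}
Step 13: wait(T1) -> count=0 queue=[T1] holders={T2,T3,T5,T6}
Step 14: signal(T5) -> count=0 queue=[] holders={T1,T2,T3,T6}
Step 15: wait(T4) -> count=0 queue=[T4] holders={T1,T2,T3,T6}
Final holders: T1,T2,T3,T6

Answer: T1,T2,T3,T6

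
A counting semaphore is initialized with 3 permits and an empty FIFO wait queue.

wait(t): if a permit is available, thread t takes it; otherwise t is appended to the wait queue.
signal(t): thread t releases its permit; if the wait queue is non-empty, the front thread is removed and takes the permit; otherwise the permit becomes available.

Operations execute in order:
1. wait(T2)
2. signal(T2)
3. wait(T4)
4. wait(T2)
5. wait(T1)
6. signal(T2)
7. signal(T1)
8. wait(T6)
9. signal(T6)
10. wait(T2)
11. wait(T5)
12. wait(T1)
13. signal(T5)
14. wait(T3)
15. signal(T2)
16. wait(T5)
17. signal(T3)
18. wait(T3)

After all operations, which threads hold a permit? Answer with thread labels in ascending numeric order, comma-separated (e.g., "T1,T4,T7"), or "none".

Answer: T1,T4,T5

Derivation:
Step 1: wait(T2) -> count=2 queue=[] holders={T2}
Step 2: signal(T2) -> count=3 queue=[] holders={none}
Step 3: wait(T4) -> count=2 queue=[] holders={T4}
Step 4: wait(T2) -> count=1 queue=[] holders={T2,T4}
Step 5: wait(T1) -> count=0 queue=[] holders={T1,T2,T4}
Step 6: signal(T2) -> count=1 queue=[] holders={T1,T4}
Step 7: signal(T1) -> count=2 queue=[] holders={T4}
Step 8: wait(T6) -> count=1 queue=[] holders={T4,T6}
Step 9: signal(T6) -> count=2 queue=[] holders={T4}
Step 10: wait(T2) -> count=1 queue=[] holders={T2,T4}
Step 11: wait(T5) -> count=0 queue=[] holders={T2,T4,T5}
Step 12: wait(T1) -> count=0 queue=[T1] holders={T2,T4,T5}
Step 13: signal(T5) -> count=0 queue=[] holders={T1,T2,T4}
Step 14: wait(T3) -> count=0 queue=[T3] holders={T1,T2,T4}
Step 15: signal(T2) -> count=0 queue=[] holders={T1,T3,T4}
Step 16: wait(T5) -> count=0 queue=[T5] holders={T1,T3,T4}
Step 17: signal(T3) -> count=0 queue=[] holders={T1,T4,T5}
Step 18: wait(T3) -> count=0 queue=[T3] holders={T1,T4,T5}
Final holders: T1,T4,T5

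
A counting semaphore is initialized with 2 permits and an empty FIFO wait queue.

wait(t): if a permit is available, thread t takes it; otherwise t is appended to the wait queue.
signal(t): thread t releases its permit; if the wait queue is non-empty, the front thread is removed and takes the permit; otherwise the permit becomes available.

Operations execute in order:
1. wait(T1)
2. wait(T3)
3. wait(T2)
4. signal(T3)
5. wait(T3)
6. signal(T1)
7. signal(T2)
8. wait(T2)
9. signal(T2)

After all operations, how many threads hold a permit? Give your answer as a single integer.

Step 1: wait(T1) -> count=1 queue=[] holders={T1}
Step 2: wait(T3) -> count=0 queue=[] holders={T1,T3}
Step 3: wait(T2) -> count=0 queue=[T2] holders={T1,T3}
Step 4: signal(T3) -> count=0 queue=[] holders={T1,T2}
Step 5: wait(T3) -> count=0 queue=[T3] holders={T1,T2}
Step 6: signal(T1) -> count=0 queue=[] holders={T2,T3}
Step 7: signal(T2) -> count=1 queue=[] holders={T3}
Step 8: wait(T2) -> count=0 queue=[] holders={T2,T3}
Step 9: signal(T2) -> count=1 queue=[] holders={T3}
Final holders: {T3} -> 1 thread(s)

Answer: 1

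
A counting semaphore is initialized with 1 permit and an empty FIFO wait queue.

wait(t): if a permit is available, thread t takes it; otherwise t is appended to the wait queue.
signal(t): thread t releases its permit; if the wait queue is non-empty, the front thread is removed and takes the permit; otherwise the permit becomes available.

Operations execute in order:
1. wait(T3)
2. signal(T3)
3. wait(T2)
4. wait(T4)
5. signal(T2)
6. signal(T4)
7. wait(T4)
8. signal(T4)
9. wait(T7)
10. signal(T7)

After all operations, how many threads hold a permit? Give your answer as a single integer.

Answer: 0

Derivation:
Step 1: wait(T3) -> count=0 queue=[] holders={T3}
Step 2: signal(T3) -> count=1 queue=[] holders={none}
Step 3: wait(T2) -> count=0 queue=[] holders={T2}
Step 4: wait(T4) -> count=0 queue=[T4] holders={T2}
Step 5: signal(T2) -> count=0 queue=[] holders={T4}
Step 6: signal(T4) -> count=1 queue=[] holders={none}
Step 7: wait(T4) -> count=0 queue=[] holders={T4}
Step 8: signal(T4) -> count=1 queue=[] holders={none}
Step 9: wait(T7) -> count=0 queue=[] holders={T7}
Step 10: signal(T7) -> count=1 queue=[] holders={none}
Final holders: {none} -> 0 thread(s)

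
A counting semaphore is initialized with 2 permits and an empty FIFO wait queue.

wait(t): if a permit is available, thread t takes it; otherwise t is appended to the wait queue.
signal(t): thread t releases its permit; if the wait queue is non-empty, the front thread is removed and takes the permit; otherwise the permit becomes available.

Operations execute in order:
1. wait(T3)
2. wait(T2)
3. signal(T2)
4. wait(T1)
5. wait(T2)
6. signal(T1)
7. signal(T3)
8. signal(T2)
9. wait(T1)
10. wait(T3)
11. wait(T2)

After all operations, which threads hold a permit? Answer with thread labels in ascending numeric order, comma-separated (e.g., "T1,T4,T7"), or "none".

Step 1: wait(T3) -> count=1 queue=[] holders={T3}
Step 2: wait(T2) -> count=0 queue=[] holders={T2,T3}
Step 3: signal(T2) -> count=1 queue=[] holders={T3}
Step 4: wait(T1) -> count=0 queue=[] holders={T1,T3}
Step 5: wait(T2) -> count=0 queue=[T2] holders={T1,T3}
Step 6: signal(T1) -> count=0 queue=[] holders={T2,T3}
Step 7: signal(T3) -> count=1 queue=[] holders={T2}
Step 8: signal(T2) -> count=2 queue=[] holders={none}
Step 9: wait(T1) -> count=1 queue=[] holders={T1}
Step 10: wait(T3) -> count=0 queue=[] holders={T1,T3}
Step 11: wait(T2) -> count=0 queue=[T2] holders={T1,T3}
Final holders: T1,T3

Answer: T1,T3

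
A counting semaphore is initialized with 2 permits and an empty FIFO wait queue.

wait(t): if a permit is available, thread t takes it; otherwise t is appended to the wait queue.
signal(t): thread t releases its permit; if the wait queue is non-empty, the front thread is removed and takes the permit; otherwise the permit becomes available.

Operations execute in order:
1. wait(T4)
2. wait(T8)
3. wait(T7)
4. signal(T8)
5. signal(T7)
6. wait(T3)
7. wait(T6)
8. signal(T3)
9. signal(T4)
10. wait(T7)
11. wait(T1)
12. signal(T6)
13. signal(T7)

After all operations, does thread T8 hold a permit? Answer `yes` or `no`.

Step 1: wait(T4) -> count=1 queue=[] holders={T4}
Step 2: wait(T8) -> count=0 queue=[] holders={T4,T8}
Step 3: wait(T7) -> count=0 queue=[T7] holders={T4,T8}
Step 4: signal(T8) -> count=0 queue=[] holders={T4,T7}
Step 5: signal(T7) -> count=1 queue=[] holders={T4}
Step 6: wait(T3) -> count=0 queue=[] holders={T3,T4}
Step 7: wait(T6) -> count=0 queue=[T6] holders={T3,T4}
Step 8: signal(T3) -> count=0 queue=[] holders={T4,T6}
Step 9: signal(T4) -> count=1 queue=[] holders={T6}
Step 10: wait(T7) -> count=0 queue=[] holders={T6,T7}
Step 11: wait(T1) -> count=0 queue=[T1] holders={T6,T7}
Step 12: signal(T6) -> count=0 queue=[] holders={T1,T7}
Step 13: signal(T7) -> count=1 queue=[] holders={T1}
Final holders: {T1} -> T8 not in holders

Answer: no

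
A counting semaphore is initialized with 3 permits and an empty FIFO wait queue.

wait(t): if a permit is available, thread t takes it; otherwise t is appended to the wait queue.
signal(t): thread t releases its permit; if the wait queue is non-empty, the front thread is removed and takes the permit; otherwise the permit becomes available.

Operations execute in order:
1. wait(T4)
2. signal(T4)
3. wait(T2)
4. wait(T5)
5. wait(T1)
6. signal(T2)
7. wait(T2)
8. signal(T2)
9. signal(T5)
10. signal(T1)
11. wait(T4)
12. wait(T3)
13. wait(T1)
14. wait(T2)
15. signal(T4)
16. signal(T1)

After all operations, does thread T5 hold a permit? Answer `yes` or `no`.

Step 1: wait(T4) -> count=2 queue=[] holders={T4}
Step 2: signal(T4) -> count=3 queue=[] holders={none}
Step 3: wait(T2) -> count=2 queue=[] holders={T2}
Step 4: wait(T5) -> count=1 queue=[] holders={T2,T5}
Step 5: wait(T1) -> count=0 queue=[] holders={T1,T2,T5}
Step 6: signal(T2) -> count=1 queue=[] holders={T1,T5}
Step 7: wait(T2) -> count=0 queue=[] holders={T1,T2,T5}
Step 8: signal(T2) -> count=1 queue=[] holders={T1,T5}
Step 9: signal(T5) -> count=2 queue=[] holders={T1}
Step 10: signal(T1) -> count=3 queue=[] holders={none}
Step 11: wait(T4) -> count=2 queue=[] holders={T4}
Step 12: wait(T3) -> count=1 queue=[] holders={T3,T4}
Step 13: wait(T1) -> count=0 queue=[] holders={T1,T3,T4}
Step 14: wait(T2) -> count=0 queue=[T2] holders={T1,T3,T4}
Step 15: signal(T4) -> count=0 queue=[] holders={T1,T2,T3}
Step 16: signal(T1) -> count=1 queue=[] holders={T2,T3}
Final holders: {T2,T3} -> T5 not in holders

Answer: no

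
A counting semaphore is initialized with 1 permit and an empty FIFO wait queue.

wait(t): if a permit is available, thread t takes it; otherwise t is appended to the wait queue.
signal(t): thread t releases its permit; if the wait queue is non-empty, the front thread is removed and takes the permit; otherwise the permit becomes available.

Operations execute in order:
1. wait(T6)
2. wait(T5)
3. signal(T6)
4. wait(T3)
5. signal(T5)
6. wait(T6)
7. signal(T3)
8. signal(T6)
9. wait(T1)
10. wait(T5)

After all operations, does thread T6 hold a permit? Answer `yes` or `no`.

Answer: no

Derivation:
Step 1: wait(T6) -> count=0 queue=[] holders={T6}
Step 2: wait(T5) -> count=0 queue=[T5] holders={T6}
Step 3: signal(T6) -> count=0 queue=[] holders={T5}
Step 4: wait(T3) -> count=0 queue=[T3] holders={T5}
Step 5: signal(T5) -> count=0 queue=[] holders={T3}
Step 6: wait(T6) -> count=0 queue=[T6] holders={T3}
Step 7: signal(T3) -> count=0 queue=[] holders={T6}
Step 8: signal(T6) -> count=1 queue=[] holders={none}
Step 9: wait(T1) -> count=0 queue=[] holders={T1}
Step 10: wait(T5) -> count=0 queue=[T5] holders={T1}
Final holders: {T1} -> T6 not in holders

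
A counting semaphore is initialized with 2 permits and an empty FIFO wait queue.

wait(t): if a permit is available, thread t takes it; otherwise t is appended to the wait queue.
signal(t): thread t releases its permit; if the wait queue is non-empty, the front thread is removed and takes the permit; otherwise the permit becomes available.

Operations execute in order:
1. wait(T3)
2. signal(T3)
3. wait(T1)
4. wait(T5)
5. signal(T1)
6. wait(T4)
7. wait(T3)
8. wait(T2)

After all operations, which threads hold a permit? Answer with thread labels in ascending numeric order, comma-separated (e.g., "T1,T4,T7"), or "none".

Step 1: wait(T3) -> count=1 queue=[] holders={T3}
Step 2: signal(T3) -> count=2 queue=[] holders={none}
Step 3: wait(T1) -> count=1 queue=[] holders={T1}
Step 4: wait(T5) -> count=0 queue=[] holders={T1,T5}
Step 5: signal(T1) -> count=1 queue=[] holders={T5}
Step 6: wait(T4) -> count=0 queue=[] holders={T4,T5}
Step 7: wait(T3) -> count=0 queue=[T3] holders={T4,T5}
Step 8: wait(T2) -> count=0 queue=[T3,T2] holders={T4,T5}
Final holders: T4,T5

Answer: T4,T5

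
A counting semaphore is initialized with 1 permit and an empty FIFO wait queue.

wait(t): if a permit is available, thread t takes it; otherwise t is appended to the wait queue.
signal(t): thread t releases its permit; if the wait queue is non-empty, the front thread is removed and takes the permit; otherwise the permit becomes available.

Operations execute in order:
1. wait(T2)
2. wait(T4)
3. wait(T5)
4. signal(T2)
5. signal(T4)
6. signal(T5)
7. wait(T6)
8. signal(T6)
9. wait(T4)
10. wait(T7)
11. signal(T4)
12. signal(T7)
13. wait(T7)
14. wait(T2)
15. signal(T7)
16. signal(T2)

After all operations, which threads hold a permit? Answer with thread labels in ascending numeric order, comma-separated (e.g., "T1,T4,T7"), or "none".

Answer: none

Derivation:
Step 1: wait(T2) -> count=0 queue=[] holders={T2}
Step 2: wait(T4) -> count=0 queue=[T4] holders={T2}
Step 3: wait(T5) -> count=0 queue=[T4,T5] holders={T2}
Step 4: signal(T2) -> count=0 queue=[T5] holders={T4}
Step 5: signal(T4) -> count=0 queue=[] holders={T5}
Step 6: signal(T5) -> count=1 queue=[] holders={none}
Step 7: wait(T6) -> count=0 queue=[] holders={T6}
Step 8: signal(T6) -> count=1 queue=[] holders={none}
Step 9: wait(T4) -> count=0 queue=[] holders={T4}
Step 10: wait(T7) -> count=0 queue=[T7] holders={T4}
Step 11: signal(T4) -> count=0 queue=[] holders={T7}
Step 12: signal(T7) -> count=1 queue=[] holders={none}
Step 13: wait(T7) -> count=0 queue=[] holders={T7}
Step 14: wait(T2) -> count=0 queue=[T2] holders={T7}
Step 15: signal(T7) -> count=0 queue=[] holders={T2}
Step 16: signal(T2) -> count=1 queue=[] holders={none}
Final holders: none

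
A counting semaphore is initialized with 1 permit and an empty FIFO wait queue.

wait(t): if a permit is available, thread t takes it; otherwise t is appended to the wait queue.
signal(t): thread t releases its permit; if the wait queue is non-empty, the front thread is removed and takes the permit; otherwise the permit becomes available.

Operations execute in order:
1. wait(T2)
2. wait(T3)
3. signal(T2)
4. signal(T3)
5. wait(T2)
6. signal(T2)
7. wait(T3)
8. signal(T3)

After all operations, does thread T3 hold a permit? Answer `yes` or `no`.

Step 1: wait(T2) -> count=0 queue=[] holders={T2}
Step 2: wait(T3) -> count=0 queue=[T3] holders={T2}
Step 3: signal(T2) -> count=0 queue=[] holders={T3}
Step 4: signal(T3) -> count=1 queue=[] holders={none}
Step 5: wait(T2) -> count=0 queue=[] holders={T2}
Step 6: signal(T2) -> count=1 queue=[] holders={none}
Step 7: wait(T3) -> count=0 queue=[] holders={T3}
Step 8: signal(T3) -> count=1 queue=[] holders={none}
Final holders: {none} -> T3 not in holders

Answer: no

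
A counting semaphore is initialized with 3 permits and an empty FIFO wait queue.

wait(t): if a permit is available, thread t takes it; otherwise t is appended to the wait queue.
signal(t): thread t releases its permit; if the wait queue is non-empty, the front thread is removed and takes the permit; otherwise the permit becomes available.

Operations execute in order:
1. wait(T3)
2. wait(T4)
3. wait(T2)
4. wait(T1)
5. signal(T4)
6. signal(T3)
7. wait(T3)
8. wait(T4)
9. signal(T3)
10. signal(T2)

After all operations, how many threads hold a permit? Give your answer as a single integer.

Answer: 2

Derivation:
Step 1: wait(T3) -> count=2 queue=[] holders={T3}
Step 2: wait(T4) -> count=1 queue=[] holders={T3,T4}
Step 3: wait(T2) -> count=0 queue=[] holders={T2,T3,T4}
Step 4: wait(T1) -> count=0 queue=[T1] holders={T2,T3,T4}
Step 5: signal(T4) -> count=0 queue=[] holders={T1,T2,T3}
Step 6: signal(T3) -> count=1 queue=[] holders={T1,T2}
Step 7: wait(T3) -> count=0 queue=[] holders={T1,T2,T3}
Step 8: wait(T4) -> count=0 queue=[T4] holders={T1,T2,T3}
Step 9: signal(T3) -> count=0 queue=[] holders={T1,T2,T4}
Step 10: signal(T2) -> count=1 queue=[] holders={T1,T4}
Final holders: {T1,T4} -> 2 thread(s)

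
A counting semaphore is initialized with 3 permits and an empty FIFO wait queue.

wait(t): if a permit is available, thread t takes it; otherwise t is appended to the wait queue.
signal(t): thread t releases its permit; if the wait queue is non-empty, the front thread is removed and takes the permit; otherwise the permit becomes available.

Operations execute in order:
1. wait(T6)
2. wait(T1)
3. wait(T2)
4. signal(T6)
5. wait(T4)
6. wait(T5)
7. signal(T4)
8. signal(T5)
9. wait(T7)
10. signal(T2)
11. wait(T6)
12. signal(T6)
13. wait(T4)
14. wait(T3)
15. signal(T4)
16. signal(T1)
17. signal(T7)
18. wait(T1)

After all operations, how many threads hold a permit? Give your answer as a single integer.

Answer: 2

Derivation:
Step 1: wait(T6) -> count=2 queue=[] holders={T6}
Step 2: wait(T1) -> count=1 queue=[] holders={T1,T6}
Step 3: wait(T2) -> count=0 queue=[] holders={T1,T2,T6}
Step 4: signal(T6) -> count=1 queue=[] holders={T1,T2}
Step 5: wait(T4) -> count=0 queue=[] holders={T1,T2,T4}
Step 6: wait(T5) -> count=0 queue=[T5] holders={T1,T2,T4}
Step 7: signal(T4) -> count=0 queue=[] holders={T1,T2,T5}
Step 8: signal(T5) -> count=1 queue=[] holders={T1,T2}
Step 9: wait(T7) -> count=0 queue=[] holders={T1,T2,T7}
Step 10: signal(T2) -> count=1 queue=[] holders={T1,T7}
Step 11: wait(T6) -> count=0 queue=[] holders={T1,T6,T7}
Step 12: signal(T6) -> count=1 queue=[] holders={T1,T7}
Step 13: wait(T4) -> count=0 queue=[] holders={T1,T4,T7}
Step 14: wait(T3) -> count=0 queue=[T3] holders={T1,T4,T7}
Step 15: signal(T4) -> count=0 queue=[] holders={T1,T3,T7}
Step 16: signal(T1) -> count=1 queue=[] holders={T3,T7}
Step 17: signal(T7) -> count=2 queue=[] holders={T3}
Step 18: wait(T1) -> count=1 queue=[] holders={T1,T3}
Final holders: {T1,T3} -> 2 thread(s)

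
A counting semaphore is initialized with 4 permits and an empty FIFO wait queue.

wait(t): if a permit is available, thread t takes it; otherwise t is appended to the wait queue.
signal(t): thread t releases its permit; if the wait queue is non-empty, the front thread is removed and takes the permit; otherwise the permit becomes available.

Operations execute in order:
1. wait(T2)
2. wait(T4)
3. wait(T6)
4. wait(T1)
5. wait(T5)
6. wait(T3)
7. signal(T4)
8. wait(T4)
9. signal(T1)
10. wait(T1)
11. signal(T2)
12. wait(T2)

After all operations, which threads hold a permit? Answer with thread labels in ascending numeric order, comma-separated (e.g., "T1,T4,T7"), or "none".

Answer: T3,T4,T5,T6

Derivation:
Step 1: wait(T2) -> count=3 queue=[] holders={T2}
Step 2: wait(T4) -> count=2 queue=[] holders={T2,T4}
Step 3: wait(T6) -> count=1 queue=[] holders={T2,T4,T6}
Step 4: wait(T1) -> count=0 queue=[] holders={T1,T2,T4,T6}
Step 5: wait(T5) -> count=0 queue=[T5] holders={T1,T2,T4,T6}
Step 6: wait(T3) -> count=0 queue=[T5,T3] holders={T1,T2,T4,T6}
Step 7: signal(T4) -> count=0 queue=[T3] holders={T1,T2,T5,T6}
Step 8: wait(T4) -> count=0 queue=[T3,T4] holders={T1,T2,T5,T6}
Step 9: signal(T1) -> count=0 queue=[T4] holders={T2,T3,T5,T6}
Step 10: wait(T1) -> count=0 queue=[T4,T1] holders={T2,T3,T5,T6}
Step 11: signal(T2) -> count=0 queue=[T1] holders={T3,T4,T5,T6}
Step 12: wait(T2) -> count=0 queue=[T1,T2] holders={T3,T4,T5,T6}
Final holders: T3,T4,T5,T6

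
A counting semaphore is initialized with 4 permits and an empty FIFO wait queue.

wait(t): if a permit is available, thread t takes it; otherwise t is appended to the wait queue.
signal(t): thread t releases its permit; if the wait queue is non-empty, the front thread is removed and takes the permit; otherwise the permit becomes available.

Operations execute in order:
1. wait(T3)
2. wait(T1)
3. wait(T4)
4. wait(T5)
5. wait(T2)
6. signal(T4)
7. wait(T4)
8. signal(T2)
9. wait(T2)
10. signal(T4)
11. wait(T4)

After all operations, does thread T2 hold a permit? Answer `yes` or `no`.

Answer: yes

Derivation:
Step 1: wait(T3) -> count=3 queue=[] holders={T3}
Step 2: wait(T1) -> count=2 queue=[] holders={T1,T3}
Step 3: wait(T4) -> count=1 queue=[] holders={T1,T3,T4}
Step 4: wait(T5) -> count=0 queue=[] holders={T1,T3,T4,T5}
Step 5: wait(T2) -> count=0 queue=[T2] holders={T1,T3,T4,T5}
Step 6: signal(T4) -> count=0 queue=[] holders={T1,T2,T3,T5}
Step 7: wait(T4) -> count=0 queue=[T4] holders={T1,T2,T3,T5}
Step 8: signal(T2) -> count=0 queue=[] holders={T1,T3,T4,T5}
Step 9: wait(T2) -> count=0 queue=[T2] holders={T1,T3,T4,T5}
Step 10: signal(T4) -> count=0 queue=[] holders={T1,T2,T3,T5}
Step 11: wait(T4) -> count=0 queue=[T4] holders={T1,T2,T3,T5}
Final holders: {T1,T2,T3,T5} -> T2 in holders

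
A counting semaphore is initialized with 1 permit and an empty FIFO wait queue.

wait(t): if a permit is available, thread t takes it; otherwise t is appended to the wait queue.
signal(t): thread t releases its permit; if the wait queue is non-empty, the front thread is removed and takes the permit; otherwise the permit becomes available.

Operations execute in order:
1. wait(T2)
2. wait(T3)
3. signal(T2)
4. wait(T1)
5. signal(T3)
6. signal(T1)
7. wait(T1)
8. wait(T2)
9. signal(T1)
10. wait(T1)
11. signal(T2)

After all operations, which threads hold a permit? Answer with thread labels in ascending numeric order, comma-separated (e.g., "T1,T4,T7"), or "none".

Step 1: wait(T2) -> count=0 queue=[] holders={T2}
Step 2: wait(T3) -> count=0 queue=[T3] holders={T2}
Step 3: signal(T2) -> count=0 queue=[] holders={T3}
Step 4: wait(T1) -> count=0 queue=[T1] holders={T3}
Step 5: signal(T3) -> count=0 queue=[] holders={T1}
Step 6: signal(T1) -> count=1 queue=[] holders={none}
Step 7: wait(T1) -> count=0 queue=[] holders={T1}
Step 8: wait(T2) -> count=0 queue=[T2] holders={T1}
Step 9: signal(T1) -> count=0 queue=[] holders={T2}
Step 10: wait(T1) -> count=0 queue=[T1] holders={T2}
Step 11: signal(T2) -> count=0 queue=[] holders={T1}
Final holders: T1

Answer: T1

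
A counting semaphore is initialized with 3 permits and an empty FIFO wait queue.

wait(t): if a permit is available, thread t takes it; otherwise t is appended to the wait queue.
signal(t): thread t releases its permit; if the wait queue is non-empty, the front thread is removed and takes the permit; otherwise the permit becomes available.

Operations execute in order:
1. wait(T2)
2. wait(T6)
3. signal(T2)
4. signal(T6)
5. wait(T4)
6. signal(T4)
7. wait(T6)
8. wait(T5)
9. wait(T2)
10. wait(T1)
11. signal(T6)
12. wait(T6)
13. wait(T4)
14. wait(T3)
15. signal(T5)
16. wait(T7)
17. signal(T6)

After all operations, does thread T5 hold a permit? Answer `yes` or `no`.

Step 1: wait(T2) -> count=2 queue=[] holders={T2}
Step 2: wait(T6) -> count=1 queue=[] holders={T2,T6}
Step 3: signal(T2) -> count=2 queue=[] holders={T6}
Step 4: signal(T6) -> count=3 queue=[] holders={none}
Step 5: wait(T4) -> count=2 queue=[] holders={T4}
Step 6: signal(T4) -> count=3 queue=[] holders={none}
Step 7: wait(T6) -> count=2 queue=[] holders={T6}
Step 8: wait(T5) -> count=1 queue=[] holders={T5,T6}
Step 9: wait(T2) -> count=0 queue=[] holders={T2,T5,T6}
Step 10: wait(T1) -> count=0 queue=[T1] holders={T2,T5,T6}
Step 11: signal(T6) -> count=0 queue=[] holders={T1,T2,T5}
Step 12: wait(T6) -> count=0 queue=[T6] holders={T1,T2,T5}
Step 13: wait(T4) -> count=0 queue=[T6,T4] holders={T1,T2,T5}
Step 14: wait(T3) -> count=0 queue=[T6,T4,T3] holders={T1,T2,T5}
Step 15: signal(T5) -> count=0 queue=[T4,T3] holders={T1,T2,T6}
Step 16: wait(T7) -> count=0 queue=[T4,T3,T7] holders={T1,T2,T6}
Step 17: signal(T6) -> count=0 queue=[T3,T7] holders={T1,T2,T4}
Final holders: {T1,T2,T4} -> T5 not in holders

Answer: no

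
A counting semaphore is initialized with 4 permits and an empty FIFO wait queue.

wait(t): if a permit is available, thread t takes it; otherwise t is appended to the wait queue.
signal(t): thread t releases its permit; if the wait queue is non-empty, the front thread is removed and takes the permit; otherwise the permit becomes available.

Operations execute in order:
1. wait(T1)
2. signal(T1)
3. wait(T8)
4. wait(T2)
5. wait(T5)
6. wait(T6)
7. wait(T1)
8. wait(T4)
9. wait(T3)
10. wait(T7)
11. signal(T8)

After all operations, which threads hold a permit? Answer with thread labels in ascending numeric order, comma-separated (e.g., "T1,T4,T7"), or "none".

Answer: T1,T2,T5,T6

Derivation:
Step 1: wait(T1) -> count=3 queue=[] holders={T1}
Step 2: signal(T1) -> count=4 queue=[] holders={none}
Step 3: wait(T8) -> count=3 queue=[] holders={T8}
Step 4: wait(T2) -> count=2 queue=[] holders={T2,T8}
Step 5: wait(T5) -> count=1 queue=[] holders={T2,T5,T8}
Step 6: wait(T6) -> count=0 queue=[] holders={T2,T5,T6,T8}
Step 7: wait(T1) -> count=0 queue=[T1] holders={T2,T5,T6,T8}
Step 8: wait(T4) -> count=0 queue=[T1,T4] holders={T2,T5,T6,T8}
Step 9: wait(T3) -> count=0 queue=[T1,T4,T3] holders={T2,T5,T6,T8}
Step 10: wait(T7) -> count=0 queue=[T1,T4,T3,T7] holders={T2,T5,T6,T8}
Step 11: signal(T8) -> count=0 queue=[T4,T3,T7] holders={T1,T2,T5,T6}
Final holders: T1,T2,T5,T6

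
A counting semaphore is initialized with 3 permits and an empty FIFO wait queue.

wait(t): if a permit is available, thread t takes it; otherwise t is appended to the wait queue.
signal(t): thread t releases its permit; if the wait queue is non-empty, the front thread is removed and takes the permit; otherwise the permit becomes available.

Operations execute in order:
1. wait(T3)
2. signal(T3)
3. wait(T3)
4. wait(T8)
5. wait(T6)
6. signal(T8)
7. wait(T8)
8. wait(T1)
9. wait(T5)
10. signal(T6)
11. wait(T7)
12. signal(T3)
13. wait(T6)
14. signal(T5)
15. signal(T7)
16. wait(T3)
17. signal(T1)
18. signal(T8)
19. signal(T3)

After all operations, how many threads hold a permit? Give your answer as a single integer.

Step 1: wait(T3) -> count=2 queue=[] holders={T3}
Step 2: signal(T3) -> count=3 queue=[] holders={none}
Step 3: wait(T3) -> count=2 queue=[] holders={T3}
Step 4: wait(T8) -> count=1 queue=[] holders={T3,T8}
Step 5: wait(T6) -> count=0 queue=[] holders={T3,T6,T8}
Step 6: signal(T8) -> count=1 queue=[] holders={T3,T6}
Step 7: wait(T8) -> count=0 queue=[] holders={T3,T6,T8}
Step 8: wait(T1) -> count=0 queue=[T1] holders={T3,T6,T8}
Step 9: wait(T5) -> count=0 queue=[T1,T5] holders={T3,T6,T8}
Step 10: signal(T6) -> count=0 queue=[T5] holders={T1,T3,T8}
Step 11: wait(T7) -> count=0 queue=[T5,T7] holders={T1,T3,T8}
Step 12: signal(T3) -> count=0 queue=[T7] holders={T1,T5,T8}
Step 13: wait(T6) -> count=0 queue=[T7,T6] holders={T1,T5,T8}
Step 14: signal(T5) -> count=0 queue=[T6] holders={T1,T7,T8}
Step 15: signal(T7) -> count=0 queue=[] holders={T1,T6,T8}
Step 16: wait(T3) -> count=0 queue=[T3] holders={T1,T6,T8}
Step 17: signal(T1) -> count=0 queue=[] holders={T3,T6,T8}
Step 18: signal(T8) -> count=1 queue=[] holders={T3,T6}
Step 19: signal(T3) -> count=2 queue=[] holders={T6}
Final holders: {T6} -> 1 thread(s)

Answer: 1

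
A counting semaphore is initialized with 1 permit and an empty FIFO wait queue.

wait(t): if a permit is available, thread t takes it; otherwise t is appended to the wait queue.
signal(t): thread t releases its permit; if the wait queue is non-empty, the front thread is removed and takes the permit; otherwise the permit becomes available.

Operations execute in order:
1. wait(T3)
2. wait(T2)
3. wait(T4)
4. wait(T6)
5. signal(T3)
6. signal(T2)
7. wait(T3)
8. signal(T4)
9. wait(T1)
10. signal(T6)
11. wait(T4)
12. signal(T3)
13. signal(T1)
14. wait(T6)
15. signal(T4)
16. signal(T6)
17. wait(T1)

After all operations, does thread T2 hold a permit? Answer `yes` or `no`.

Step 1: wait(T3) -> count=0 queue=[] holders={T3}
Step 2: wait(T2) -> count=0 queue=[T2] holders={T3}
Step 3: wait(T4) -> count=0 queue=[T2,T4] holders={T3}
Step 4: wait(T6) -> count=0 queue=[T2,T4,T6] holders={T3}
Step 5: signal(T3) -> count=0 queue=[T4,T6] holders={T2}
Step 6: signal(T2) -> count=0 queue=[T6] holders={T4}
Step 7: wait(T3) -> count=0 queue=[T6,T3] holders={T4}
Step 8: signal(T4) -> count=0 queue=[T3] holders={T6}
Step 9: wait(T1) -> count=0 queue=[T3,T1] holders={T6}
Step 10: signal(T6) -> count=0 queue=[T1] holders={T3}
Step 11: wait(T4) -> count=0 queue=[T1,T4] holders={T3}
Step 12: signal(T3) -> count=0 queue=[T4] holders={T1}
Step 13: signal(T1) -> count=0 queue=[] holders={T4}
Step 14: wait(T6) -> count=0 queue=[T6] holders={T4}
Step 15: signal(T4) -> count=0 queue=[] holders={T6}
Step 16: signal(T6) -> count=1 queue=[] holders={none}
Step 17: wait(T1) -> count=0 queue=[] holders={T1}
Final holders: {T1} -> T2 not in holders

Answer: no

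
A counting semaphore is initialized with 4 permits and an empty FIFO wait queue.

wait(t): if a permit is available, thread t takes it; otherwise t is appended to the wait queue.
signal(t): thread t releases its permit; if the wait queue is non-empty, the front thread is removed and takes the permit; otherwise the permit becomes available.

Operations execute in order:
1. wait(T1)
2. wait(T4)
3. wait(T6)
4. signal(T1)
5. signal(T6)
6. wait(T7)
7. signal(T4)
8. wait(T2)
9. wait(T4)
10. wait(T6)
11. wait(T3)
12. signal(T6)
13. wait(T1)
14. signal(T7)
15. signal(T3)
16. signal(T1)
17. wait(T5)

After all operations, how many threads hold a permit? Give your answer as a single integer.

Step 1: wait(T1) -> count=3 queue=[] holders={T1}
Step 2: wait(T4) -> count=2 queue=[] holders={T1,T4}
Step 3: wait(T6) -> count=1 queue=[] holders={T1,T4,T6}
Step 4: signal(T1) -> count=2 queue=[] holders={T4,T6}
Step 5: signal(T6) -> count=3 queue=[] holders={T4}
Step 6: wait(T7) -> count=2 queue=[] holders={T4,T7}
Step 7: signal(T4) -> count=3 queue=[] holders={T7}
Step 8: wait(T2) -> count=2 queue=[] holders={T2,T7}
Step 9: wait(T4) -> count=1 queue=[] holders={T2,T4,T7}
Step 10: wait(T6) -> count=0 queue=[] holders={T2,T4,T6,T7}
Step 11: wait(T3) -> count=0 queue=[T3] holders={T2,T4,T6,T7}
Step 12: signal(T6) -> count=0 queue=[] holders={T2,T3,T4,T7}
Step 13: wait(T1) -> count=0 queue=[T1] holders={T2,T3,T4,T7}
Step 14: signal(T7) -> count=0 queue=[] holders={T1,T2,T3,T4}
Step 15: signal(T3) -> count=1 queue=[] holders={T1,T2,T4}
Step 16: signal(T1) -> count=2 queue=[] holders={T2,T4}
Step 17: wait(T5) -> count=1 queue=[] holders={T2,T4,T5}
Final holders: {T2,T4,T5} -> 3 thread(s)

Answer: 3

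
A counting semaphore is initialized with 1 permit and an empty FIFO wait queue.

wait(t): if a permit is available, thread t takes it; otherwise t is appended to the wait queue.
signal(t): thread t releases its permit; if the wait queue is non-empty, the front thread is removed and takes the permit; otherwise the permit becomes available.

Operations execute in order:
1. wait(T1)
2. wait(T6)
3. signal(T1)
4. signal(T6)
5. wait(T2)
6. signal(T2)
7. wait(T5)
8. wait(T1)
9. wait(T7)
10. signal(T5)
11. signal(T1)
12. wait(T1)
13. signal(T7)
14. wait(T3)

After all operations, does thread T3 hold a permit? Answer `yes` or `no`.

Answer: no

Derivation:
Step 1: wait(T1) -> count=0 queue=[] holders={T1}
Step 2: wait(T6) -> count=0 queue=[T6] holders={T1}
Step 3: signal(T1) -> count=0 queue=[] holders={T6}
Step 4: signal(T6) -> count=1 queue=[] holders={none}
Step 5: wait(T2) -> count=0 queue=[] holders={T2}
Step 6: signal(T2) -> count=1 queue=[] holders={none}
Step 7: wait(T5) -> count=0 queue=[] holders={T5}
Step 8: wait(T1) -> count=0 queue=[T1] holders={T5}
Step 9: wait(T7) -> count=0 queue=[T1,T7] holders={T5}
Step 10: signal(T5) -> count=0 queue=[T7] holders={T1}
Step 11: signal(T1) -> count=0 queue=[] holders={T7}
Step 12: wait(T1) -> count=0 queue=[T1] holders={T7}
Step 13: signal(T7) -> count=0 queue=[] holders={T1}
Step 14: wait(T3) -> count=0 queue=[T3] holders={T1}
Final holders: {T1} -> T3 not in holders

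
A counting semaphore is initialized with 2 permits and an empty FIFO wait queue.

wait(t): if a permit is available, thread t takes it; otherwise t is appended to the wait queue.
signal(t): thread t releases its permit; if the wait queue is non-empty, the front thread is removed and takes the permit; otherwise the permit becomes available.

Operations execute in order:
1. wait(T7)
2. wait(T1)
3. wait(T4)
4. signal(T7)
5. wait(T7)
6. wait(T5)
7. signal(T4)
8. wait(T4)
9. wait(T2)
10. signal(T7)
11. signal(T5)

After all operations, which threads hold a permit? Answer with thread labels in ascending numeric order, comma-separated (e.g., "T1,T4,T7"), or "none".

Step 1: wait(T7) -> count=1 queue=[] holders={T7}
Step 2: wait(T1) -> count=0 queue=[] holders={T1,T7}
Step 3: wait(T4) -> count=0 queue=[T4] holders={T1,T7}
Step 4: signal(T7) -> count=0 queue=[] holders={T1,T4}
Step 5: wait(T7) -> count=0 queue=[T7] holders={T1,T4}
Step 6: wait(T5) -> count=0 queue=[T7,T5] holders={T1,T4}
Step 7: signal(T4) -> count=0 queue=[T5] holders={T1,T7}
Step 8: wait(T4) -> count=0 queue=[T5,T4] holders={T1,T7}
Step 9: wait(T2) -> count=0 queue=[T5,T4,T2] holders={T1,T7}
Step 10: signal(T7) -> count=0 queue=[T4,T2] holders={T1,T5}
Step 11: signal(T5) -> count=0 queue=[T2] holders={T1,T4}
Final holders: T1,T4

Answer: T1,T4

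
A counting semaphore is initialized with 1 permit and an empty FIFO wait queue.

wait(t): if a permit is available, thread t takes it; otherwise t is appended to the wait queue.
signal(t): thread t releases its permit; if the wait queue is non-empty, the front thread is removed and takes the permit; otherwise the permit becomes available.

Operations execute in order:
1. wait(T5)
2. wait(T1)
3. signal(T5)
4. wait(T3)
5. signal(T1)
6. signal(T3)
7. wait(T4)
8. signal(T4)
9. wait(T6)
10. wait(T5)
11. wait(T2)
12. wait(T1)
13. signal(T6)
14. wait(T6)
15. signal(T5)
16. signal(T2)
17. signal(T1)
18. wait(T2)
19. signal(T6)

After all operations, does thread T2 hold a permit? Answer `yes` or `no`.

Answer: yes

Derivation:
Step 1: wait(T5) -> count=0 queue=[] holders={T5}
Step 2: wait(T1) -> count=0 queue=[T1] holders={T5}
Step 3: signal(T5) -> count=0 queue=[] holders={T1}
Step 4: wait(T3) -> count=0 queue=[T3] holders={T1}
Step 5: signal(T1) -> count=0 queue=[] holders={T3}
Step 6: signal(T3) -> count=1 queue=[] holders={none}
Step 7: wait(T4) -> count=0 queue=[] holders={T4}
Step 8: signal(T4) -> count=1 queue=[] holders={none}
Step 9: wait(T6) -> count=0 queue=[] holders={T6}
Step 10: wait(T5) -> count=0 queue=[T5] holders={T6}
Step 11: wait(T2) -> count=0 queue=[T5,T2] holders={T6}
Step 12: wait(T1) -> count=0 queue=[T5,T2,T1] holders={T6}
Step 13: signal(T6) -> count=0 queue=[T2,T1] holders={T5}
Step 14: wait(T6) -> count=0 queue=[T2,T1,T6] holders={T5}
Step 15: signal(T5) -> count=0 queue=[T1,T6] holders={T2}
Step 16: signal(T2) -> count=0 queue=[T6] holders={T1}
Step 17: signal(T1) -> count=0 queue=[] holders={T6}
Step 18: wait(T2) -> count=0 queue=[T2] holders={T6}
Step 19: signal(T6) -> count=0 queue=[] holders={T2}
Final holders: {T2} -> T2 in holders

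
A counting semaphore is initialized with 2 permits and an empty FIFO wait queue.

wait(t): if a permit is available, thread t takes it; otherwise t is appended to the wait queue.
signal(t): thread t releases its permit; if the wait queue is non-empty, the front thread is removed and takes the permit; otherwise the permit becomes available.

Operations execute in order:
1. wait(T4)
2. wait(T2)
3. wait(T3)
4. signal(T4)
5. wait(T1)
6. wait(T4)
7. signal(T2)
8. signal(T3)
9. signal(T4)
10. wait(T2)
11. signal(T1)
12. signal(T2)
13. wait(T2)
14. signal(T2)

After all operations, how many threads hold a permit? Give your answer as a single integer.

Answer: 0

Derivation:
Step 1: wait(T4) -> count=1 queue=[] holders={T4}
Step 2: wait(T2) -> count=0 queue=[] holders={T2,T4}
Step 3: wait(T3) -> count=0 queue=[T3] holders={T2,T4}
Step 4: signal(T4) -> count=0 queue=[] holders={T2,T3}
Step 5: wait(T1) -> count=0 queue=[T1] holders={T2,T3}
Step 6: wait(T4) -> count=0 queue=[T1,T4] holders={T2,T3}
Step 7: signal(T2) -> count=0 queue=[T4] holders={T1,T3}
Step 8: signal(T3) -> count=0 queue=[] holders={T1,T4}
Step 9: signal(T4) -> count=1 queue=[] holders={T1}
Step 10: wait(T2) -> count=0 queue=[] holders={T1,T2}
Step 11: signal(T1) -> count=1 queue=[] holders={T2}
Step 12: signal(T2) -> count=2 queue=[] holders={none}
Step 13: wait(T2) -> count=1 queue=[] holders={T2}
Step 14: signal(T2) -> count=2 queue=[] holders={none}
Final holders: {none} -> 0 thread(s)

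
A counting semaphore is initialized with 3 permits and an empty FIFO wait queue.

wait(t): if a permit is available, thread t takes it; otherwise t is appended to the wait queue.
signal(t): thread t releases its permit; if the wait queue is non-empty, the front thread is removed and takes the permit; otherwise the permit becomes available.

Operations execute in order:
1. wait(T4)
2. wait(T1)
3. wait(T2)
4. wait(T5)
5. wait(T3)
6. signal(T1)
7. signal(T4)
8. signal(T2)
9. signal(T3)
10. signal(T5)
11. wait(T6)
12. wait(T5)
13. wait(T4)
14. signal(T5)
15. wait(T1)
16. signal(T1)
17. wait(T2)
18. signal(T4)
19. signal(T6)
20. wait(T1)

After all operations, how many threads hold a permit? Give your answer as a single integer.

Answer: 2

Derivation:
Step 1: wait(T4) -> count=2 queue=[] holders={T4}
Step 2: wait(T1) -> count=1 queue=[] holders={T1,T4}
Step 3: wait(T2) -> count=0 queue=[] holders={T1,T2,T4}
Step 4: wait(T5) -> count=0 queue=[T5] holders={T1,T2,T4}
Step 5: wait(T3) -> count=0 queue=[T5,T3] holders={T1,T2,T4}
Step 6: signal(T1) -> count=0 queue=[T3] holders={T2,T4,T5}
Step 7: signal(T4) -> count=0 queue=[] holders={T2,T3,T5}
Step 8: signal(T2) -> count=1 queue=[] holders={T3,T5}
Step 9: signal(T3) -> count=2 queue=[] holders={T5}
Step 10: signal(T5) -> count=3 queue=[] holders={none}
Step 11: wait(T6) -> count=2 queue=[] holders={T6}
Step 12: wait(T5) -> count=1 queue=[] holders={T5,T6}
Step 13: wait(T4) -> count=0 queue=[] holders={T4,T5,T6}
Step 14: signal(T5) -> count=1 queue=[] holders={T4,T6}
Step 15: wait(T1) -> count=0 queue=[] holders={T1,T4,T6}
Step 16: signal(T1) -> count=1 queue=[] holders={T4,T6}
Step 17: wait(T2) -> count=0 queue=[] holders={T2,T4,T6}
Step 18: signal(T4) -> count=1 queue=[] holders={T2,T6}
Step 19: signal(T6) -> count=2 queue=[] holders={T2}
Step 20: wait(T1) -> count=1 queue=[] holders={T1,T2}
Final holders: {T1,T2} -> 2 thread(s)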